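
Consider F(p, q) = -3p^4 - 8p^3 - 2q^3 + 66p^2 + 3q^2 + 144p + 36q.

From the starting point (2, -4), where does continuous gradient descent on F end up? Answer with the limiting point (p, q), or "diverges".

(-1, -2)

F is separable, so gradient descent decouples: p follows -∂F/∂p, q follows -∂F/∂q.
∂F/∂p = -12(p - 3)(p + 1)(p + 4); at p=2 this is 216, so p decreases.
∂F/∂q = -6(q - 3)(q + 2); at q=-4 this is -84, so q increases.
p converges to its nearest critical value -1 (a local min of the p-part); q converges to -2. The iterate converges to (-1, -2).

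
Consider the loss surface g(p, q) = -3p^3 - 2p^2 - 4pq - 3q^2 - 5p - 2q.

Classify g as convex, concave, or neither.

The term -3p^3 is cubic, so the Hessian is not constant.
∂²g/∂p² = -18p - 4, which takes both signs as p varies (negative for sufficiently large p). A diagonal entry of the Hessian changing sign means the Hessian is neither positive- nor negative-semidefinite on all of R^2.

neither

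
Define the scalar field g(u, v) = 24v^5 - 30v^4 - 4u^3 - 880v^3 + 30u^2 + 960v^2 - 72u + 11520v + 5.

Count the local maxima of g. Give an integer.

g separates as a function of u plus a function of v, so ∇g=0 decouples.
∂g/∂u = -12(u - 3)(u - 2) = 0 at u ∈ {2, 3}; ∂g/∂v = 120(v - 4)(v - 3)(v + 2)(v + 4) = 0 at v ∈ {-4, -2, 3, 4}.
The Hessian is diagonal: diag(g_uu, g_vv). Second derivatives: g_uu(2)=12, g_uu(3)=-12; g_vv(-4)=-13440, g_vv(-2)=7200, g_vv(3)=-4200, g_vv(4)=5760.
Local maxima occur where both diagonal entries negative: (3, -4), (3, 3). Count: 2.

2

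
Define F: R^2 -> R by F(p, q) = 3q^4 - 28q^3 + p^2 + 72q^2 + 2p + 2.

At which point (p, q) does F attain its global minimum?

F(p,q) separates as A(p) + B(q) + 2, so its minimum is min A + min B + 2.
A'(p) = 2p + 2 vanishes at p ∈ {-1}; B'(q) = 12q(q - 4)(q - 3) vanishes at q ∈ {0, 3, 4}.
Local minima of A (where A''>0): A(-1)=-1. Local minima of B: B(0)=0, B(4)=128.
So the global minimum of F is A(-1) + B(0) + 2 = -1 + 0 + 2 = 1, attained at (-1, 0).

(-1, 0)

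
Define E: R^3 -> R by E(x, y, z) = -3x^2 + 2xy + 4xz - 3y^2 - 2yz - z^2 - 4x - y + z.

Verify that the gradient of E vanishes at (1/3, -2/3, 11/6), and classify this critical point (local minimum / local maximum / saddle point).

∇E = (-6x + 2y + 4z - 4, 2x - 6y - 2z - 1, 4x - 2y - 2z + 1); substituting (1/3, -2/3, 11/6) gives ∇E = (0, 0, 0), so (1/3, -2/3, 11/6) is indeed a critical point.
The Hessian is constant: H = [[-6, 2, 4], [2, -6, -2], [4, -2, -2]].
Leading principal minors: Δ₁ = -6, Δ₂ = 32, Δ₃ = 24.
The minors fit neither the all-positive nor the alternating-sign pattern, so H is indefinite: a saddle point.

saddle point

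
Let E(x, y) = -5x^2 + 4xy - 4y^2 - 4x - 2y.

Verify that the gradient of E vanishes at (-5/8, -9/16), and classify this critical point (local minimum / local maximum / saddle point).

∇E = (-10x + 4y - 4, 4x - 8y - 2); substituting (-5/8, -9/16) gives ∇E = (0, 0), so (-5/8, -9/16) is indeed a critical point.
The Hessian of E is constant: H = [[-10, 4], [4, -8]].
det(H) = (-10)·(-8) − 4² = 64.
det(H) > 0 and tr(H) = -18 < 0, so H is negative definite and the point is a local maximum.

local maximum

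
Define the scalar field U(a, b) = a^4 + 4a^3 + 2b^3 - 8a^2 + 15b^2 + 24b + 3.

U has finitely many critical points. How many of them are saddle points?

U separates as a function of a plus a function of b, so ∇U=0 decouples.
∂U/∂a = 4a(a - 1)(a + 4) = 0 at a ∈ {-4, 0, 1}; ∂U/∂b = 6(b + 1)(b + 4) = 0 at b ∈ {-4, -1}.
The Hessian is diagonal: diag(U_aa, U_bb). Second derivatives: U_aa(-4)=80, U_aa(0)=-16, U_aa(1)=20; U_bb(-4)=-18, U_bb(-1)=18.
Saddle points occur where the two diagonal entries have opposite signs: (-4, -4), (0, -1), (1, -4). Count: 3.

3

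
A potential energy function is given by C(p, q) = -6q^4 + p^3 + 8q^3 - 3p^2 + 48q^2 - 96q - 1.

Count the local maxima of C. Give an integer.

2

C separates as a function of p plus a function of q, so ∇C=0 decouples.
∂C/∂p = 3p(p - 2) = 0 at p ∈ {0, 2}; ∂C/∂q = -24(q - 2)(q - 1)(q + 2) = 0 at q ∈ {-2, 1, 2}.
The Hessian is diagonal: diag(C_pp, C_qq). Second derivatives: C_pp(0)=-6, C_pp(2)=6; C_qq(-2)=-288, C_qq(1)=72, C_qq(2)=-96.
Local maxima occur where both diagonal entries negative: (0, -2), (0, 2). Count: 2.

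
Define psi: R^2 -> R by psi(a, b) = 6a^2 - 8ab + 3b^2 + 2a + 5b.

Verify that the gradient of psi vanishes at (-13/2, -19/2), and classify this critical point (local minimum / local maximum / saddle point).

∇psi = (12a - 8b + 2, -8a + 6b + 5); substituting (-13/2, -19/2) gives ∇psi = (0, 0), so (-13/2, -19/2) is indeed a critical point.
The Hessian of psi is constant: H = [[12, -8], [-8, 6]].
det(H) = 12·6 − (-8)² = 8.
det(H) > 0 and tr(H) = 18 > 0, so H is positive definite and the point is a local minimum.

local minimum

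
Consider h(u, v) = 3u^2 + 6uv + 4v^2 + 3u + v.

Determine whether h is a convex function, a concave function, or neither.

convex

h is quadratic, so its Hessian is the constant matrix H = [[6, 6], [6, 8]].
det(H) = 12, tr(H) = 14.
det(H) > 0 and tr(H) > 0, so H is positive definite everywhere: convex.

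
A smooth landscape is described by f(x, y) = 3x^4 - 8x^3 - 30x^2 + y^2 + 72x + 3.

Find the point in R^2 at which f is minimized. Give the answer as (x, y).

(-2, 0)

f(x,y) separates as P(x) + Q(y) + 3, so its minimum is min P + min Q + 3.
P'(x) = 12(x - 3)(x - 1)(x + 2) vanishes at x ∈ {-2, 1, 3}; Q'(y) = 2y vanishes at y ∈ {0}.
Local minima of P (where P''>0): P(-2)=-152, P(3)=-27. Local minima of Q: Q(0)=0.
So the global minimum of f is P(-2) + Q(0) + 3 = -152 + 0 + 3 = -149, attained at (-2, 0).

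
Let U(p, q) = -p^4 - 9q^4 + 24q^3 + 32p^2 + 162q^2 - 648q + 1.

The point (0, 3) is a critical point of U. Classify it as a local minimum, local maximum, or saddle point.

saddle point

The mixed partial ∂²U/∂p∂q is 0, so the Hessian at any point is diag(U_pp, U_qq) = diag(4(-3p^2 + 16), 36(-3q^2 + 4q + 9)).
At (0, 3): H = diag(64, -216).
The eigenvalues have opposite signs, so H is indefinite: a saddle point.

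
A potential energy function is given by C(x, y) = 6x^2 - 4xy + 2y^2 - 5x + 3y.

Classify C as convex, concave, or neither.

convex

C is quadratic, so its Hessian is the constant matrix H = [[12, -4], [-4, 4]].
det(H) = 32, tr(H) = 16.
det(H) > 0 and tr(H) > 0, so H is positive definite everywhere: convex.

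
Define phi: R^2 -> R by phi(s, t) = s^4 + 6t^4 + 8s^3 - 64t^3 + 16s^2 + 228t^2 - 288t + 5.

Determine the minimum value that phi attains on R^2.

phi(s,t) separates as P(s) + Q(t) + 5, so its minimum is min P + min Q + 5.
P'(s) = 4s(s + 2)(s + 4) vanishes at s ∈ {-4, -2, 0}; Q'(t) = 24(t - 4)(t - 3)(t - 1) vanishes at t ∈ {1, 3, 4}.
Local minima of P (where P''>0): P(-4)=0, P(0)=0. Local minima of Q: Q(1)=-118, Q(4)=-64.
So the global minimum of phi is P(-4) + Q(1) + 5 = 0 − 118 + 5 = -113, attained at (-4, 1).

-113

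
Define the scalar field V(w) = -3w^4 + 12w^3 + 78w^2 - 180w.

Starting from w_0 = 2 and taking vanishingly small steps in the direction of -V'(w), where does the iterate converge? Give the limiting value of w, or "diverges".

V'(w) = -12(w - 5)(w - 1)(w + 3), so V'(2) = 180.
Gradient descent moves in the -V' direction, i.e. w is decreasing.
The nearest critical point in that direction is w = 1, where V'' = 192 > 0 (a local minimum). The iterate converges there.

1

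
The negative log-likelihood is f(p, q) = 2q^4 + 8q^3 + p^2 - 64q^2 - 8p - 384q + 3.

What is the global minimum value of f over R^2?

-1549

f(p,q) separates as A(p) + B(q) + 3, so its minimum is min A + min B + 3.
A'(p) = 2p - 8 vanishes at p ∈ {4}; B'(q) = 8(q - 4)(q + 3)(q + 4) vanishes at q ∈ {-4, -3, 4}.
Local minima of A (where A''>0): A(4)=-16. Local minima of B: B(-4)=512, B(4)=-1536.
So the global minimum of f is A(4) + B(4) + 3 = -16 − 1536 + 3 = -1549, attained at (4, 4).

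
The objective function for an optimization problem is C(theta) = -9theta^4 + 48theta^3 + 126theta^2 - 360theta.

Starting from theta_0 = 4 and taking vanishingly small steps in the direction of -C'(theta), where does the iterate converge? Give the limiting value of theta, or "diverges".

C'(theta) = -36(theta - 5)(theta - 1)(theta + 2), so C'(4) = 648.
Gradient descent moves in the -C' direction, i.e. theta is decreasing.
The nearest critical point in that direction is theta = 1, where C'' = 432 > 0 (a local minimum). The iterate converges there.

1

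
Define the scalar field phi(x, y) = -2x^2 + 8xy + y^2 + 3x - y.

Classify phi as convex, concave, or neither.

neither

phi is quadratic, so its Hessian is the constant matrix H = [[-4, 8], [8, 2]].
det(H) = -72, tr(H) = -2.
det(H) < 0, so H is indefinite: neither convex nor concave.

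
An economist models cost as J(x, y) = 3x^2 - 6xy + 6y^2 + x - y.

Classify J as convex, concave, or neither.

convex

J is quadratic, so its Hessian is the constant matrix H = [[6, -6], [-6, 12]].
det(H) = 36, tr(H) = 18.
det(H) > 0 and tr(H) > 0, so H is positive definite everywhere: convex.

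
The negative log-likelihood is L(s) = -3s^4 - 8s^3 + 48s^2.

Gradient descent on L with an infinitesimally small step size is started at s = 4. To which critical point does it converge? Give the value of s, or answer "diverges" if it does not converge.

diverges

L'(s) = -12s(s - 2)(s + 4), so L'(4) = -768.
Gradient descent moves in the -L' direction, i.e. s is increasing.
There is no critical point above s=4, and L' keeps the same sign, so the iterate runs off to +∞.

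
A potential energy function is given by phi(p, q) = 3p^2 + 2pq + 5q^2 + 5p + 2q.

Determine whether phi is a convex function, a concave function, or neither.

phi is quadratic, so its Hessian is the constant matrix H = [[6, 2], [2, 10]].
det(H) = 56, tr(H) = 16.
det(H) > 0 and tr(H) > 0, so H is positive definite everywhere: convex.

convex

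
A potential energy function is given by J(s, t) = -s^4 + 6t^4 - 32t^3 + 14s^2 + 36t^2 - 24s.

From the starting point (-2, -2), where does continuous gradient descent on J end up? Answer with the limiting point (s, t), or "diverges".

(1, 0)

J is separable, so gradient descent decouples: s follows -∂J/∂s, t follows -∂J/∂t.
∂J/∂s = -4(s - 2)(s - 1)(s + 3); at s=-2 this is -48, so s increases.
∂J/∂t = 24t(t - 3)(t - 1); at t=-2 this is -720, so t increases.
s converges to its nearest critical value 1 (a local min of the s-part); t converges to 0. The iterate converges to (1, 0).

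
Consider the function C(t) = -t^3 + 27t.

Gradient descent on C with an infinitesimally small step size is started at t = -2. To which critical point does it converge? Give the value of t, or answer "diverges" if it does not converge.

-3

C'(t) = -3(t - 3)(t + 3), so C'(-2) = 15.
Gradient descent moves in the -C' direction, i.e. t is decreasing.
The nearest critical point in that direction is t = -3, where C'' = 18 > 0 (a local minimum). The iterate converges there.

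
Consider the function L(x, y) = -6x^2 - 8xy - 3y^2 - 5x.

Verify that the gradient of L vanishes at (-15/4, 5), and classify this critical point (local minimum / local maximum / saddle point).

∇L = (-12x - 8y - 5, -8x - 6y); substituting (-15/4, 5) gives ∇L = (0, 0), so (-15/4, 5) is indeed a critical point.
The Hessian of L is constant: H = [[-12, -8], [-8, -6]].
det(H) = (-12)·(-6) − (-8)² = 8.
det(H) > 0 and tr(H) = -18 < 0, so H is negative definite and the point is a local maximum.

local maximum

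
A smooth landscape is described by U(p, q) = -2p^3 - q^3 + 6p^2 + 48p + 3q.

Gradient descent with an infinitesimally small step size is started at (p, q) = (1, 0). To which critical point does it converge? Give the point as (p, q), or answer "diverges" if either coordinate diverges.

U is separable, so gradient descent decouples: p follows -∂U/∂p, q follows -∂U/∂q.
∂U/∂p = -6(p - 4)(p + 2); at p=1 this is 54, so p decreases.
∂U/∂q = -3(q - 1)(q + 1); at q=0 this is 3, so q decreases.
p converges to its nearest critical value -2 (a local min of the p-part); q converges to -1. The iterate converges to (-2, -1).

(-2, -1)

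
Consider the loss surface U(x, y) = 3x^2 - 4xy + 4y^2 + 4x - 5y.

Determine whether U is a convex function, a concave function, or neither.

U is quadratic, so its Hessian is the constant matrix H = [[6, -4], [-4, 8]].
det(H) = 32, tr(H) = 14.
det(H) > 0 and tr(H) > 0, so H is positive definite everywhere: convex.

convex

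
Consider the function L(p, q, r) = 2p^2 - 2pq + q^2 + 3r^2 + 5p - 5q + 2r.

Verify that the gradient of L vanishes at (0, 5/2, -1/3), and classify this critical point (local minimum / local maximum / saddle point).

∇L = (4p - 2q + 5, -2p + 2q - 5, 6r + 2); substituting (0, 5/2, -1/3) gives ∇L = (0, 0, 0), so (0, 5/2, -1/3) is indeed a critical point.
The Hessian is constant: H = [[4, -2, 0], [-2, 2, 0], [0, 0, 6]].
Leading principal minors: Δ₁ = 4, Δ₂ = 4, Δ₃ = 24.
All leading minors are positive, so H is positive definite: a local minimum.

local minimum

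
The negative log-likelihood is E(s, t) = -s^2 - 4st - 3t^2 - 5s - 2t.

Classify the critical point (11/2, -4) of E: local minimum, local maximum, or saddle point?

saddle point

The Hessian of E is constant: H = [[-2, -4], [-4, -6]].
det(H) = (-2)·(-6) − (-4)² = -4.
Since det(H) < 0, H is indefinite and the critical point is a saddle point.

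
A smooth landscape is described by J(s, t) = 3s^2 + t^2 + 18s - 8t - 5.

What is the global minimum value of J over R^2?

J(s,t) separates as P(s) + Q(t) − 5, so its minimum is min P + min Q − 5.
P'(s) = 6s + 18 vanishes at s ∈ {-3}; Q'(t) = 2(t - 4) vanishes at t ∈ {4}.
Local minima of P (where P''>0): P(-3)=-27. Local minima of Q: Q(4)=-16.
So the global minimum of J is P(-3) + Q(4) − 5 = -27 − 16 − 5 = -48, attained at (-3, 4).

-48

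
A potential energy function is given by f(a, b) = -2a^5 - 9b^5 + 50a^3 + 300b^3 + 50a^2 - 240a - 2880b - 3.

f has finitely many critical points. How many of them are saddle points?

f separates as a function of a plus a function of b, so ∇f=0 decouples.
∂f/∂a = -10(a - 4)(a - 1)(a + 2)(a + 3) = 0 at a ∈ {-3, -2, 1, 4}; ∂f/∂b = -45(b - 4)(b - 2)(b + 2)(b + 4) = 0 at b ∈ {-4, -2, 2, 4}.
The Hessian is diagonal: diag(f_aa, f_bb). Second derivatives: f_aa(-3)=280, f_aa(-2)=-180, f_aa(1)=360, f_aa(4)=-1260; f_bb(-4)=4320, f_bb(-2)=-2160, f_bb(2)=2160, f_bb(4)=-4320.
Saddle points occur where the two diagonal entries have opposite signs: (-3, -2), (-3, 4), (-2, -4), (-2, 2), (1, -2), (1, 4), (4, -4), (4, 2). Count: 8.

8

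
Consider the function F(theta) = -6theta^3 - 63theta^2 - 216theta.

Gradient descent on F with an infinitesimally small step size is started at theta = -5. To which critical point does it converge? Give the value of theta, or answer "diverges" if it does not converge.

F'(theta) = -18(theta + 3)(theta + 4), so F'(-5) = -36.
Gradient descent moves in the -F' direction, i.e. theta is increasing.
The nearest critical point in that direction is theta = -4, where F'' = 18 > 0 (a local minimum). The iterate converges there.

-4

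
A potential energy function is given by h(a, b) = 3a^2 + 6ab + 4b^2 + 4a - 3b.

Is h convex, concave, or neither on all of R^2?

h is quadratic, so its Hessian is the constant matrix H = [[6, 6], [6, 8]].
det(H) = 12, tr(H) = 14.
det(H) > 0 and tr(H) > 0, so H is positive definite everywhere: convex.

convex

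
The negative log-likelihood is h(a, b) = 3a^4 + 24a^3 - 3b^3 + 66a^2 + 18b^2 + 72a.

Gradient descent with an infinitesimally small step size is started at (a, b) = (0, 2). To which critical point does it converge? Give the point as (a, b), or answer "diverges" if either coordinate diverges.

h is separable, so gradient descent decouples: a follows -∂h/∂a, b follows -∂h/∂b.
∂h/∂a = 12(a + 1)(a + 2)(a + 3); at a=0 this is 72, so a decreases.
∂h/∂b = -9b(b - 4); at b=2 this is 36, so b decreases.
a converges to its nearest critical value -1 (a local min of the a-part); b converges to 0. The iterate converges to (-1, 0).

(-1, 0)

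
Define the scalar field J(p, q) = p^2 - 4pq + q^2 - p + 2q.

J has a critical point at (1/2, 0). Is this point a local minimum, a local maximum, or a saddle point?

The Hessian of J is constant: H = [[2, -4], [-4, 2]].
det(H) = 2·2 − (-4)² = -12.
Since det(H) < 0, H is indefinite and the critical point is a saddle point.

saddle point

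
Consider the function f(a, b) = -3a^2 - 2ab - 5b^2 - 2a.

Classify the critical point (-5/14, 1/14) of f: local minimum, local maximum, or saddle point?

The Hessian of f is constant: H = [[-6, -2], [-2, -10]].
det(H) = (-6)·(-10) − (-2)² = 56.
det(H) > 0 and tr(H) = -16 < 0, so H is negative definite and the point is a local maximum.

local maximum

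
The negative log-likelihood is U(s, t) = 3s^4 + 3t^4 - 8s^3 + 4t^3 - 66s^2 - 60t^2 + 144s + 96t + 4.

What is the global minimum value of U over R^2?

-1395

U(s,t) separates as P(s) + Q(t) + 4, so its minimum is min P + min Q + 4.
P'(s) = 12(s - 4)(s - 1)(s + 3) vanishes at s ∈ {-3, 1, 4}; Q'(t) = 12(t - 2)(t - 1)(t + 4) vanishes at t ∈ {-4, 1, 2}.
Local minima of P (where P''>0): P(-3)=-567, P(4)=-224. Local minima of Q: Q(-4)=-832, Q(2)=32.
So the global minimum of U is P(-3) + Q(-4) + 4 = -567 − 832 + 4 = -1395, attained at (-3, -4).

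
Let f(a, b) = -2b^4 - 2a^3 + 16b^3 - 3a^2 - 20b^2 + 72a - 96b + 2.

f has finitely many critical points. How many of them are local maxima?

2

f separates as a function of a plus a function of b, so ∇f=0 decouples.
∂f/∂a = -6(a - 3)(a + 4) = 0 at a ∈ {-4, 3}; ∂f/∂b = -8(b - 4)(b - 3)(b + 1) = 0 at b ∈ {-1, 3, 4}.
The Hessian is diagonal: diag(f_aa, f_bb). Second derivatives: f_aa(-4)=42, f_aa(3)=-42; f_bb(-1)=-160, f_bb(3)=32, f_bb(4)=-40.
Local maxima occur where both diagonal entries negative: (3, -1), (3, 4). Count: 2.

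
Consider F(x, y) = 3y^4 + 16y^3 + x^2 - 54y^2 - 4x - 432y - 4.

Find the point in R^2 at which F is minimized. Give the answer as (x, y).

(2, 3)

F(x,y) separates as P(x) + Q(y) − 4, so its minimum is min P + min Q − 4.
P'(x) = 2x - 4 vanishes at x ∈ {2}; Q'(y) = 12(y - 3)(y + 3)(y + 4) vanishes at y ∈ {-4, -3, 3}.
Local minima of P (where P''>0): P(2)=-4. Local minima of Q: Q(-4)=608, Q(3)=-1107.
So the global minimum of F is P(2) + Q(3) − 4 = -4 − 1107 − 4 = -1115, attained at (2, 3).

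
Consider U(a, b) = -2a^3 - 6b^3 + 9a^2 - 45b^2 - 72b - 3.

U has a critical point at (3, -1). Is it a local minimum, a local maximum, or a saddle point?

local maximum

The mixed partial ∂²U/∂a∂b is 0, so the Hessian at any point is diag(U_aa, U_bb) = diag(6(-2a + 3), -18(2b + 5)).
At (3, -1): H = diag(-18, -54).
Both eigenvalues are negative, so H is negative definite: a local maximum.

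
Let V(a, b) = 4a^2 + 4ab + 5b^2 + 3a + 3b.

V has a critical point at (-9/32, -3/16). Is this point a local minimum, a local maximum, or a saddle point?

The Hessian of V is constant: H = [[8, 4], [4, 10]].
det(H) = 8·10 − 4² = 64.
det(H) > 0 and tr(H) = 18 > 0, so H is positive definite and the point is a local minimum.

local minimum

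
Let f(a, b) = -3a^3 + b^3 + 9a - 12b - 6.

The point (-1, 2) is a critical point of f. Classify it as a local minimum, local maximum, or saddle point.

The mixed partial ∂²f/∂a∂b is 0, so the Hessian at any point is diag(f_aa, f_bb) = diag(-18a, 6b).
At (-1, 2): H = diag(18, 12).
Both eigenvalues are positive, so H is positive definite: a local minimum.

local minimum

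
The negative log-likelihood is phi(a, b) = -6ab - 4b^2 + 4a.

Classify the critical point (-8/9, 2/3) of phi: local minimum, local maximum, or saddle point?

The Hessian of phi is constant: H = [[0, -6], [-6, -8]].
det(H) = 0·(-8) − (-6)² = -36.
Since det(H) < 0, H is indefinite and the critical point is a saddle point.

saddle point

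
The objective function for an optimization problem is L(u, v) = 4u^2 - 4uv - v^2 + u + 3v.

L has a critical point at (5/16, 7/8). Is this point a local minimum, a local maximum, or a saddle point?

saddle point

The Hessian of L is constant: H = [[8, -4], [-4, -2]].
det(H) = 8·(-2) − (-4)² = -32.
Since det(H) < 0, H is indefinite and the critical point is a saddle point.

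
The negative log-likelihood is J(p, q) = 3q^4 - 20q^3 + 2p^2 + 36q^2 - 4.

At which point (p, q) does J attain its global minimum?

J(p,q) separates as A(p) + B(q) − 4, so its minimum is min A + min B − 4.
A'(p) = 4p vanishes at p ∈ {0}; B'(q) = 12q(q - 3)(q - 2) vanishes at q ∈ {0, 2, 3}.
Local minima of A (where A''>0): A(0)=0. Local minima of B: B(0)=0, B(3)=27.
So the global minimum of J is A(0) + B(0) − 4 = 0 + 0 − 4 = -4, attained at (0, 0).

(0, 0)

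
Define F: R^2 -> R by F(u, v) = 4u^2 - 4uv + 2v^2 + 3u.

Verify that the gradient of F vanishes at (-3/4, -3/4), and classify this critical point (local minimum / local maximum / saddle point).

local minimum

∇F = (8u - 4v + 3, -4u + 4v); substituting (-3/4, -3/4) gives ∇F = (0, 0), so (-3/4, -3/4) is indeed a critical point.
The Hessian of F is constant: H = [[8, -4], [-4, 4]].
det(H) = 8·4 − (-4)² = 16.
det(H) > 0 and tr(H) = 12 > 0, so H is positive definite and the point is a local minimum.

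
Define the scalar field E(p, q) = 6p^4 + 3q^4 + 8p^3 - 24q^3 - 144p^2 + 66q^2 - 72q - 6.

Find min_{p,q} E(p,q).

E(p,q) separates as A(p) + B(q) − 6, so its minimum is min A + min B − 6.
A'(p) = 24p(p - 3)(p + 4) vanishes at p ∈ {-4, 0, 3}; B'(q) = 12(q - 3)(q - 2)(q - 1) vanishes at q ∈ {1, 2, 3}.
Local minima of A (where A''>0): A(-4)=-1280, A(3)=-594. Local minima of B: B(1)=-27, B(3)=-27.
So the global minimum of E is A(-4) + B(1) − 6 = -1280 − 27 − 6 = -1313, attained at (-4, 1).

-1313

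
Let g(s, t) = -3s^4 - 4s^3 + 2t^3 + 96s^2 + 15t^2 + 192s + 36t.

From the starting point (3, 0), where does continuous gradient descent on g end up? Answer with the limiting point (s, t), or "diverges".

g is separable, so gradient descent decouples: s follows -∂g/∂s, t follows -∂g/∂t.
∂g/∂s = -12(s - 4)(s + 1)(s + 4); at s=3 this is 336, so s decreases.
∂g/∂t = 6(t + 2)(t + 3); at t=0 this is 36, so t decreases.
s converges to its nearest critical value -1 (a local min of the s-part); t converges to -2. The iterate converges to (-1, -2).

(-1, -2)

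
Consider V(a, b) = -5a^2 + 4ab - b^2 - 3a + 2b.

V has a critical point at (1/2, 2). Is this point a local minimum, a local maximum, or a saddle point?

local maximum

The Hessian of V is constant: H = [[-10, 4], [4, -2]].
det(H) = (-10)·(-2) − 4² = 4.
det(H) > 0 and tr(H) = -12 < 0, so H is negative definite and the point is a local maximum.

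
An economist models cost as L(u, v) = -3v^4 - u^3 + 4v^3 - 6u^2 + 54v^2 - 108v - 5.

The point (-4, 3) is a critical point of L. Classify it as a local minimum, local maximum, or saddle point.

saddle point

The mixed partial ∂²L/∂u∂v is 0, so the Hessian at any point is diag(L_uu, L_vv) = diag(-6(u + 2), 12(-3v^2 + 2v + 9)).
At (-4, 3): H = diag(12, -144).
The eigenvalues have opposite signs, so H is indefinite: a saddle point.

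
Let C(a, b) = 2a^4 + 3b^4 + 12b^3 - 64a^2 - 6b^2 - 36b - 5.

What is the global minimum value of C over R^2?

C(a,b) separates as P(a) + Q(b) − 5, so its minimum is min P + min Q − 5.
P'(a) = 8a(a - 4)(a + 4) vanishes at a ∈ {-4, 0, 4}; Q'(b) = 12(b - 1)(b + 1)(b + 3) vanishes at b ∈ {-3, -1, 1}.
Local minima of P (where P''>0): P(-4)=-512, P(4)=-512. Local minima of Q: Q(-3)=-27, Q(1)=-27.
So the global minimum of C is P(-4) + Q(-3) − 5 = -512 − 27 − 5 = -544, attained at (-4, -3).

-544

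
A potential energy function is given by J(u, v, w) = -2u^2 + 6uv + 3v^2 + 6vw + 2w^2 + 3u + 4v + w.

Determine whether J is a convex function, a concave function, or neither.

J is quadratic, so its Hessian is the constant matrix H = [[-4, 6, 0], [6, 6, 6], [0, 6, 4]].
Leading principal minors: -4, -60, -96.
Neither pattern holds ⇒ H is indefinite ⇒ neither convex nor concave.

neither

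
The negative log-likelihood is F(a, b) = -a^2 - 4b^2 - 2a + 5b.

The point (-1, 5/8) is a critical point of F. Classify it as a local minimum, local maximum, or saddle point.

local maximum

The Hessian of F is constant: H = [[-2, 0], [0, -8]].
det(H) = (-2)·(-8) − 0² = 16.
det(H) > 0 and tr(H) = -10 < 0, so H is negative definite and the point is a local maximum.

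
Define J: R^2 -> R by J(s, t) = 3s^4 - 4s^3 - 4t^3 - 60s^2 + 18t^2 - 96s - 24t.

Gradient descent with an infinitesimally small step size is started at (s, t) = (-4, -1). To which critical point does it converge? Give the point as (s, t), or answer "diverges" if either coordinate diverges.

(-2, 1)

J is separable, so gradient descent decouples: s follows -∂J/∂s, t follows -∂J/∂t.
∂J/∂s = 12(s - 4)(s + 1)(s + 2); at s=-4 this is -576, so s increases.
∂J/∂t = -12(t - 2)(t - 1); at t=-1 this is -72, so t increases.
s converges to its nearest critical value -2 (a local min of the s-part); t converges to 1. The iterate converges to (-2, 1).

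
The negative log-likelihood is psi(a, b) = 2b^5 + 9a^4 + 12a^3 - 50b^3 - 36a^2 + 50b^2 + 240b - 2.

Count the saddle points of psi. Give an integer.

psi separates as a function of a plus a function of b, so ∇psi=0 decouples.
∂psi/∂a = 36a(a - 1)(a + 2) = 0 at a ∈ {-2, 0, 1}; ∂psi/∂b = 10(b - 3)(b - 2)(b + 1)(b + 4) = 0 at b ∈ {-4, -1, 2, 3}.
The Hessian is diagonal: diag(psi_aa, psi_bb). Second derivatives: psi_aa(-2)=216, psi_aa(0)=-72, psi_aa(1)=108; psi_bb(-4)=-1260, psi_bb(-1)=360, psi_bb(2)=-180, psi_bb(3)=280.
Saddle points occur where the two diagonal entries have opposite signs: (-2, -4), (-2, 2), (0, -1), (0, 3), (1, -4), (1, 2). Count: 6.

6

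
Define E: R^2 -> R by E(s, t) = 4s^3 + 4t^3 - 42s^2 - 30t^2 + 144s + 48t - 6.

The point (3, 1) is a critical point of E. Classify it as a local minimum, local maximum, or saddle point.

The mixed partial ∂²E/∂s∂t is 0, so the Hessian at any point is diag(E_ss, E_tt) = diag(12(2s - 7), 12(2t - 5)).
At (3, 1): H = diag(-12, -36).
Both eigenvalues are negative, so H is negative definite: a local maximum.

local maximum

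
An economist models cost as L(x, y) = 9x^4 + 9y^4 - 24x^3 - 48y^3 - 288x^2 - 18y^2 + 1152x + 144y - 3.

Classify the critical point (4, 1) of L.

The mixed partial ∂²L/∂x∂y is 0, so the Hessian at any point is diag(L_xx, L_yy) = diag(36(3x^2 - 4x - 16), 36(3y^2 - 8y - 1)).
At (4, 1): H = diag(576, -216).
The eigenvalues have opposite signs, so H is indefinite: a saddle point.

saddle point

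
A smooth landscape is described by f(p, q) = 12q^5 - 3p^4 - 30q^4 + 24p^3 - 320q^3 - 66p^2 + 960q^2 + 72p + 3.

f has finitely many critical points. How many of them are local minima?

f separates as a function of p plus a function of q, so ∇f=0 decouples.
∂f/∂p = -12(p - 3)(p - 2)(p - 1) = 0 at p ∈ {1, 2, 3}; ∂f/∂q = 60q(q - 4)(q - 2)(q + 4) = 0 at q ∈ {-4, 0, 2, 4}.
The Hessian is diagonal: diag(f_pp, f_qq). Second derivatives: f_pp(1)=-24, f_pp(2)=12, f_pp(3)=-24; f_qq(-4)=-11520, f_qq(0)=1920, f_qq(2)=-1440, f_qq(4)=3840.
Local minima occur where both diagonal entries positive: (2, 0), (2, 4). Count: 2.

2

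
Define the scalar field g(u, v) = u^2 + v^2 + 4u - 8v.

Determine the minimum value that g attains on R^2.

-20

g(u,v) separates as P(u) + Q(v), so its minimum is min P + min Q.
P'(u) = 2u + 4 vanishes at u ∈ {-2}; Q'(v) = 2v - 8 vanishes at v ∈ {4}.
Local minima of P (where P''>0): P(-2)=-4. Local minima of Q: Q(4)=-16.
So the global minimum of g is P(-2) + Q(4) = -4 − 16 = -20, attained at (-2, 4).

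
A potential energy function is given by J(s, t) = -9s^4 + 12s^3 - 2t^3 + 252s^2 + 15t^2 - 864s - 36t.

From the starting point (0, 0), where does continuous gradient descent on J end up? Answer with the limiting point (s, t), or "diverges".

(2, 2)

J is separable, so gradient descent decouples: s follows -∂J/∂s, t follows -∂J/∂t.
∂J/∂s = -36(s - 3)(s - 2)(s + 4); at s=0 this is -864, so s increases.
∂J/∂t = -6(t - 3)(t - 2); at t=0 this is -36, so t increases.
s converges to its nearest critical value 2 (a local min of the s-part); t converges to 2. The iterate converges to (2, 2).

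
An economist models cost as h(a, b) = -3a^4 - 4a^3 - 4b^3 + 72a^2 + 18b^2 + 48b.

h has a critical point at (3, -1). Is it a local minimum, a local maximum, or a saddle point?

The mixed partial ∂²h/∂a∂b is 0, so the Hessian at any point is diag(h_aa, h_bb) = diag(12(-3a^2 - 2a + 12), 12(-2b + 3)).
At (3, -1): H = diag(-252, 60).
The eigenvalues have opposite signs, so H is indefinite: a saddle point.

saddle point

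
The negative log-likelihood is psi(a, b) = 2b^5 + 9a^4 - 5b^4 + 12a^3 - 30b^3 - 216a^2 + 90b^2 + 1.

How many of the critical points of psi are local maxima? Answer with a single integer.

2

psi separates as a function of a plus a function of b, so ∇psi=0 decouples.
∂psi/∂a = 36a(a - 3)(a + 4) = 0 at a ∈ {-4, 0, 3}; ∂psi/∂b = 10b(b - 3)(b - 2)(b + 3) = 0 at b ∈ {-3, 0, 2, 3}.
The Hessian is diagonal: diag(psi_aa, psi_bb). Second derivatives: psi_aa(-4)=1008, psi_aa(0)=-432, psi_aa(3)=756; psi_bb(-3)=-900, psi_bb(0)=180, psi_bb(2)=-100, psi_bb(3)=180.
Local maxima occur where both diagonal entries negative: (0, -3), (0, 2). Count: 2.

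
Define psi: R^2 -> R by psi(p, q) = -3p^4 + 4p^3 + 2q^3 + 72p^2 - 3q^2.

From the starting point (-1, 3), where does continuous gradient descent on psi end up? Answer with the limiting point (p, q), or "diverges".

psi is separable, so gradient descent decouples: p follows -∂psi/∂p, q follows -∂psi/∂q.
∂psi/∂p = -12p(p - 4)(p + 3); at p=-1 this is -120, so p increases.
∂psi/∂q = 6q(q - 1); at q=3 this is 36, so q decreases.
p converges to its nearest critical value 0 (a local min of the p-part); q converges to 1. The iterate converges to (0, 1).

(0, 1)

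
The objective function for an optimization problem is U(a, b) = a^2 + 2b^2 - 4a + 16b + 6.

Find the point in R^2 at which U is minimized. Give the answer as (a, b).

(2, -4)

U(a,b) separates as P(a) + Q(b) + 6, so its minimum is min P + min Q + 6.
P'(a) = 2a - 4 vanishes at a ∈ {2}; Q'(b) = 4b + 16 vanishes at b ∈ {-4}.
Local minima of P (where P''>0): P(2)=-4. Local minima of Q: Q(-4)=-32.
So the global minimum of U is P(2) + Q(-4) + 6 = -4 − 32 + 6 = -30, attained at (2, -4).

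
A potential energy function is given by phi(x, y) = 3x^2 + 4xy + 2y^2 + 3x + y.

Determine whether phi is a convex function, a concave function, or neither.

convex

phi is quadratic, so its Hessian is the constant matrix H = [[6, 4], [4, 4]].
det(H) = 8, tr(H) = 10.
det(H) > 0 and tr(H) > 0, so H is positive definite everywhere: convex.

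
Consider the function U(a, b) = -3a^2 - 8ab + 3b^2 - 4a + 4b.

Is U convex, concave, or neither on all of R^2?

U is quadratic, so its Hessian is the constant matrix H = [[-6, -8], [-8, 6]].
det(H) = -100, tr(H) = 0.
det(H) < 0, so H is indefinite: neither convex nor concave.

neither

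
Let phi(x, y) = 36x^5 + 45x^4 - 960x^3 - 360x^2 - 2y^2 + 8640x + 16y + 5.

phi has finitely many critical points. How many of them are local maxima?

2

phi separates as a function of x plus a function of y, so ∇phi=0 decouples.
∂phi/∂x = 180(x - 3)(x - 2)(x + 2)(x + 4) = 0 at x ∈ {-4, -2, 2, 3}; ∂phi/∂y = -4(y - 4) = 0 at y ∈ {4}.
The Hessian is diagonal: diag(phi_xx, phi_yy). Second derivatives: phi_xx(-4)=-15120, phi_xx(-2)=7200, phi_xx(2)=-4320, phi_xx(3)=6300; phi_yy(4)=-4.
Local maxima occur where both diagonal entries negative: (-4, 4), (2, 4). Count: 2.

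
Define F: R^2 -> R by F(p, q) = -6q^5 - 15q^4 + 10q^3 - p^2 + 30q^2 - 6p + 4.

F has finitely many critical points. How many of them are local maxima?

F separates as a function of p plus a function of q, so ∇F=0 decouples.
∂F/∂p = -2(p + 3) = 0 at p ∈ {-3}; ∂F/∂q = -30q(q - 1)(q + 1)(q + 2) = 0 at q ∈ {-2, -1, 0, 1}.
The Hessian is diagonal: diag(F_pp, F_qq). Second derivatives: F_pp(-3)=-2; F_qq(-2)=180, F_qq(-1)=-60, F_qq(0)=60, F_qq(1)=-180.
Local maxima occur where both diagonal entries negative: (-3, -1), (-3, 1). Count: 2.

2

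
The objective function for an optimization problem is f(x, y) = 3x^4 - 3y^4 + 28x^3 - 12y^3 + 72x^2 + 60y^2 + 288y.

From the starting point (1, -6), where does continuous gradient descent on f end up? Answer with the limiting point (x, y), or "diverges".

f is separable, so gradient descent decouples: x follows -∂f/∂x, y follows -∂f/∂y.
∂f/∂x = 12x(x + 3)(x + 4); at x=1 this is 240, so x decreases.
∂f/∂y = -12(y - 3)(y + 2)(y + 4); at y=-6 this is 864, so y decreases.
The y-coordinate has no critical point in that direction and runs off to infinity.

diverges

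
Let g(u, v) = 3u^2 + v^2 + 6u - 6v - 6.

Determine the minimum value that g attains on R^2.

-18

g(u,v) separates as P(u) + Q(v) − 6, so its minimum is min P + min Q − 6.
P'(u) = 6u + 6 vanishes at u ∈ {-1}; Q'(v) = 2v - 6 vanishes at v ∈ {3}.
Local minima of P (where P''>0): P(-1)=-3. Local minima of Q: Q(3)=-9.
So the global minimum of g is P(-1) + Q(3) − 6 = -3 − 9 − 6 = -18, attained at (-1, 3).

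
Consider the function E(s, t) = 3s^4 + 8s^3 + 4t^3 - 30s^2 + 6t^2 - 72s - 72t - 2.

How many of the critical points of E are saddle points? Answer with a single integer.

E separates as a function of s plus a function of t, so ∇E=0 decouples.
∂E/∂s = 12(s - 2)(s + 1)(s + 3) = 0 at s ∈ {-3, -1, 2}; ∂E/∂t = 12(t - 2)(t + 3) = 0 at t ∈ {-3, 2}.
The Hessian is diagonal: diag(E_ss, E_tt). Second derivatives: E_ss(-3)=120, E_ss(-1)=-72, E_ss(2)=180; E_tt(-3)=-60, E_tt(2)=60.
Saddle points occur where the two diagonal entries have opposite signs: (-3, -3), (-1, 2), (2, -3). Count: 3.

3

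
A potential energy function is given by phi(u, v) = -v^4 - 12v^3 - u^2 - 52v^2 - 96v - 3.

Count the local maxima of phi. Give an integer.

2

phi separates as a function of u plus a function of v, so ∇phi=0 decouples.
∂phi/∂u = -2u = 0 at u ∈ {0}; ∂phi/∂v = -4(v + 2)(v + 3)(v + 4) = 0 at v ∈ {-4, -3, -2}.
The Hessian is diagonal: diag(phi_uu, phi_vv). Second derivatives: phi_uu(0)=-2; phi_vv(-4)=-8, phi_vv(-3)=4, phi_vv(-2)=-8.
Local maxima occur where both diagonal entries negative: (0, -4), (0, -2). Count: 2.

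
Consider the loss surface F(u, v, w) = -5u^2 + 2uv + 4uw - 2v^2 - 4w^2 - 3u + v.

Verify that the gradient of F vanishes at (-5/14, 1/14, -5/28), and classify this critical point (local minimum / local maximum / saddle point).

local maximum

∇F = (-10u + 2v + 4w - 3, 2u - 4v + 1, 4u - 8w); substituting (-5/14, 1/14, -5/28) gives ∇F = (0, 0, 0), so (-5/14, 1/14, -5/28) is indeed a critical point.
The Hessian is constant: H = [[-10, 2, 4], [2, -4, 0], [4, 0, -8]].
Leading principal minors: Δ₁ = -10, Δ₂ = 36, Δ₃ = -224.
The minors alternate sign starting negative (−, +, −), so H is negative definite: a local maximum.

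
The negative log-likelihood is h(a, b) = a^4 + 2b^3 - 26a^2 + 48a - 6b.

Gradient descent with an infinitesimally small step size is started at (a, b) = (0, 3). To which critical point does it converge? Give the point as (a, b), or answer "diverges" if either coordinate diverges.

h is separable, so gradient descent decouples: a follows -∂h/∂a, b follows -∂h/∂b.
∂h/∂a = 4(a - 3)(a - 1)(a + 4); at a=0 this is 48, so a decreases.
∂h/∂b = 6(b - 1)(b + 1); at b=3 this is 48, so b decreases.
a converges to its nearest critical value -4 (a local min of the a-part); b converges to 1. The iterate converges to (-4, 1).

(-4, 1)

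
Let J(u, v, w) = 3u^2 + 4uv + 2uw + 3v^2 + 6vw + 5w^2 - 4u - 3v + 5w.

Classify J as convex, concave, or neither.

convex

J is quadratic, so its Hessian is the constant matrix H = [[6, 4, 2], [4, 6, 6], [2, 6, 10]].
Leading principal minors: 6, 20, 56.
All positive ⇒ H ≻ 0 ⇒ convex.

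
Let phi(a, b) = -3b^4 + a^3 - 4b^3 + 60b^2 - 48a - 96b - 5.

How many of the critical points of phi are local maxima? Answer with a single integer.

phi separates as a function of a plus a function of b, so ∇phi=0 decouples.
∂phi/∂a = 3(a - 4)(a + 4) = 0 at a ∈ {-4, 4}; ∂phi/∂b = -12(b - 2)(b - 1)(b + 4) = 0 at b ∈ {-4, 1, 2}.
The Hessian is diagonal: diag(phi_aa, phi_bb). Second derivatives: phi_aa(-4)=-24, phi_aa(4)=24; phi_bb(-4)=-360, phi_bb(1)=60, phi_bb(2)=-72.
Local maxima occur where both diagonal entries negative: (-4, -4), (-4, 2). Count: 2.

2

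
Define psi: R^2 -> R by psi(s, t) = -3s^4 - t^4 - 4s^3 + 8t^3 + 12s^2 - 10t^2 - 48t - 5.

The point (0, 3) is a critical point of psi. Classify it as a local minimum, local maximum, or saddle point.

local minimum

The mixed partial ∂²psi/∂s∂t is 0, so the Hessian at any point is diag(psi_ss, psi_tt) = diag(12(-3s^2 - 2s + 2), 4(-3t^2 + 12t - 5)).
At (0, 3): H = diag(24, 16).
Both eigenvalues are positive, so H is positive definite: a local minimum.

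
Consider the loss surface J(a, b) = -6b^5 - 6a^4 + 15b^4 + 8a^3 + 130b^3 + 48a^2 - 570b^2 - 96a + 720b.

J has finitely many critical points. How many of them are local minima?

2

J separates as a function of a plus a function of b, so ∇J=0 decouples.
∂J/∂a = -24(a - 2)(a - 1)(a + 2) = 0 at a ∈ {-2, 1, 2}; ∂J/∂b = -30(b - 3)(b - 2)(b - 1)(b + 4) = 0 at b ∈ {-4, 1, 2, 3}.
The Hessian is diagonal: diag(J_aa, J_bb). Second derivatives: J_aa(-2)=-288, J_aa(1)=72, J_aa(2)=-96; J_bb(-4)=6300, J_bb(1)=-300, J_bb(2)=180, J_bb(3)=-420.
Local minima occur where both diagonal entries positive: (1, -4), (1, 2). Count: 2.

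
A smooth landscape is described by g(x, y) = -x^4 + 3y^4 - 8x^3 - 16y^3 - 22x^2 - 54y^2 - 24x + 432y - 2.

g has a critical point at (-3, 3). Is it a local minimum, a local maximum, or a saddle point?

The mixed partial ∂²g/∂x∂y is 0, so the Hessian at any point is diag(g_xx, g_yy) = diag(-4(3x^2 + 12x + 11), 12(3y^2 - 8y - 9)).
At (-3, 3): H = diag(-8, -72).
Both eigenvalues are negative, so H is negative definite: a local maximum.

local maximum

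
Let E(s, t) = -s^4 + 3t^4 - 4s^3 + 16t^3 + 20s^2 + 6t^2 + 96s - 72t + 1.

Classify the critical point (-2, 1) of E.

The mixed partial ∂²E/∂s∂t is 0, so the Hessian at any point is diag(E_ss, E_tt) = diag(4(-3s^2 - 6s + 10), 12(3t^2 + 8t + 1)).
At (-2, 1): H = diag(40, 144).
Both eigenvalues are positive, so H is positive definite: a local minimum.

local minimum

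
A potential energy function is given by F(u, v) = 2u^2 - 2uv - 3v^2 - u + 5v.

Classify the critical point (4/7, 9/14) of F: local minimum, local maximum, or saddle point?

saddle point

The Hessian of F is constant: H = [[4, -2], [-2, -6]].
det(H) = 4·(-6) − (-2)² = -28.
Since det(H) < 0, H is indefinite and the critical point is a saddle point.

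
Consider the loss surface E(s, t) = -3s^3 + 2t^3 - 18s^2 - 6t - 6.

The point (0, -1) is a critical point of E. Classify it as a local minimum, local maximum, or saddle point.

local maximum

The mixed partial ∂²E/∂s∂t is 0, so the Hessian at any point is diag(E_ss, E_tt) = diag(-18(s + 2), 12t).
At (0, -1): H = diag(-36, -12).
Both eigenvalues are negative, so H is negative definite: a local maximum.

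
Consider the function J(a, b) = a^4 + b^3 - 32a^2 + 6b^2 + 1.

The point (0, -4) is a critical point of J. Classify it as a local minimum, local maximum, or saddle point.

local maximum

The mixed partial ∂²J/∂a∂b is 0, so the Hessian at any point is diag(J_aa, J_bb) = diag(4(3a^2 - 16), 6(b + 2)).
At (0, -4): H = diag(-64, -12).
Both eigenvalues are negative, so H is negative definite: a local maximum.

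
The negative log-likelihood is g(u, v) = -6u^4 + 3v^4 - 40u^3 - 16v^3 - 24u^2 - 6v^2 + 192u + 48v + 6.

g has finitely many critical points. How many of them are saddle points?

g separates as a function of u plus a function of v, so ∇g=0 decouples.
∂g/∂u = -24(u - 1)(u + 2)(u + 4) = 0 at u ∈ {-4, -2, 1}; ∂g/∂v = 12(v - 4)(v - 1)(v + 1) = 0 at v ∈ {-1, 1, 4}.
The Hessian is diagonal: diag(g_uu, g_vv). Second derivatives: g_uu(-4)=-240, g_uu(-2)=144, g_uu(1)=-360; g_vv(-1)=120, g_vv(1)=-72, g_vv(4)=180.
Saddle points occur where the two diagonal entries have opposite signs: (-4, -1), (-4, 4), (-2, 1), (1, -1), (1, 4). Count: 5.

5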